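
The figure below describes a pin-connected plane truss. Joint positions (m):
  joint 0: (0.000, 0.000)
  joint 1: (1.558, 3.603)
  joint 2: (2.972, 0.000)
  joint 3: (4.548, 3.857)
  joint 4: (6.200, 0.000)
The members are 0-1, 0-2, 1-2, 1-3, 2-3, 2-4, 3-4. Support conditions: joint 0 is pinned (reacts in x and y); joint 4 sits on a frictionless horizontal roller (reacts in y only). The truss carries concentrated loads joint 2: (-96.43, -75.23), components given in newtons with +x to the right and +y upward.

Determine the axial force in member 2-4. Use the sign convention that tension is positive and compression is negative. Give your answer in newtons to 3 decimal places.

15.446

N=5 nodes, M=7 members, R=3 reactions → 2N=10, M+R=10
member 0 (0-1): L=3.9254, (cx,cy)=(0.3969,0.9179)
member 1 (0-2): L=2.9720, (cx,cy)=(1.0000,0.0000)
member 2 (1-2): L=3.8705, (cx,cy)=(0.3653,-0.9309)
member 3 (1-3): L=3.0008, (cx,cy)=(0.9964,0.0846)
member 4 (2-3): L=4.1666, (cx,cy)=(0.3782,0.9257)
member 5 (2-4): L=3.2280, (cx,cy)=(1.0000,0.0000)
member 6 (3-4): L=4.1959, (cx,cy)=(0.3937,-0.9192)
solve A·x = −loads:
  F[0-1] = -42.6732 N (compression)
  F[0-2] = -79.4930 N (compression)
  F[1-2] = +39.2232 N (tension)
  F[1-3] = -31.3788 N (compression)
  F[2-3] = +41.8254 N (tension)
  F[2-4] = +15.4457 N (tension)
  F[3-4] = -39.2305 N (compression)
  Rx@0 = +96.4300 N
  Ry@0 = +39.1681 N
  Ry@4 = +36.0619 N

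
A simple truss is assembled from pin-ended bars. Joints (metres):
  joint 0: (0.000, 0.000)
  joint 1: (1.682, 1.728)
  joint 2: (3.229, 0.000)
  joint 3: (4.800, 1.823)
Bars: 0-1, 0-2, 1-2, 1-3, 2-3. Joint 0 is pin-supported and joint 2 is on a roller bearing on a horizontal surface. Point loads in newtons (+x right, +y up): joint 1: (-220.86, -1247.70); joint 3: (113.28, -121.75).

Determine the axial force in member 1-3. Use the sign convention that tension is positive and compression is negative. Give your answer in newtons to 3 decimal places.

N=4 nodes, M=5 members, R=3 reactions → 2N=8, M+R=8
member 0 (0-1): L=2.4115, (cx,cy)=(0.6975,0.7166)
member 1 (0-2): L=3.2290, (cx,cy)=(1.0000,0.0000)
member 2 (1-2): L=2.3193, (cx,cy)=(0.6670,-0.7450)
member 3 (1-3): L=3.1194, (cx,cy)=(0.9995,0.0305)
member 4 (2-3): L=2.4065, (cx,cy)=(0.6528,0.7575)
solve A·x = −loads:
  F[0-1] = -827.2228 N (compression)
  F[0-2] = +469.4117 N (tension)
  F[1-2] = -869.8764 N (compression)
  F[1-3] = +224.1877 N (tension)
  F[2-3] = -169.7340 N (compression)
  Rx@0 = +107.5800 N
  Ry@0 = +592.7715 N
  Ry@2 = +776.6785 N

224.188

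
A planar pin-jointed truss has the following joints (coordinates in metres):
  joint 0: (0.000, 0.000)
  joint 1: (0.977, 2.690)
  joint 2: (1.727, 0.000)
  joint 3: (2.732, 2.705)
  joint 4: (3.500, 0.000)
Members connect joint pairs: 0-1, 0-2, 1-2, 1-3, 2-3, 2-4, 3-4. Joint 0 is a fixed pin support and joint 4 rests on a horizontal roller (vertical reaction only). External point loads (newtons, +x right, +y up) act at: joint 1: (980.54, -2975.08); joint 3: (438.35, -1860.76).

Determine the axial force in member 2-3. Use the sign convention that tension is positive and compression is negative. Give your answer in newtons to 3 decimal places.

N=5 nodes, M=7 members, R=3 reactions → 2N=10, M+R=10
member 0 (0-1): L=2.8619, (cx,cy)=(0.3414,0.9399)
member 1 (0-2): L=1.7270, (cx,cy)=(1.0000,0.0000)
member 2 (1-2): L=2.7926, (cx,cy)=(0.2686,-0.9633)
member 3 (1-3): L=1.7551, (cx,cy)=(1.0000,0.0085)
member 4 (2-3): L=2.8857, (cx,cy)=(0.3483,0.9374)
member 5 (2-4): L=1.7730, (cx,cy)=(1.0000,0.0000)
member 6 (3-4): L=2.8119, (cx,cy)=(0.2731,-0.9620)
solve A·x = −loads:
  F[0-1] = -1553.8613 N (compression)
  F[0-2] = +1949.3446 N (tension)
  F[1-2] = -1581.9686 N (compression)
  F[1-3] = -1086.1694 N (compression)
  F[2-3] = +1625.6241 N (tension)
  F[2-4] = +958.3179 N (tension)
  F[3-4] = -3508.7312 N (compression)
  Rx@0 = -1418.8900 N
  Ry@0 = +1460.5146 N
  Ry@4 = +3375.3254 N

1625.624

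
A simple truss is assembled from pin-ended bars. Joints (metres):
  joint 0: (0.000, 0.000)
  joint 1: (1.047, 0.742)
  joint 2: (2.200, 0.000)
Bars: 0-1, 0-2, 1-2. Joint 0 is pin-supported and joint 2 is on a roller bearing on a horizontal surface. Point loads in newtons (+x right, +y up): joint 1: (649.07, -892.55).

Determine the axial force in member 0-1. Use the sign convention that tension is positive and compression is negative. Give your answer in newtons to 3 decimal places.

N=3 nodes, M=3 members, R=3 reactions → 2N=6, M+R=6
member 0 (0-1): L=1.2833, (cx,cy)=(0.8159,0.5782)
member 1 (0-2): L=2.2000, (cx,cy)=(1.0000,0.0000)
member 2 (1-2): L=1.3711, (cx,cy)=(0.8409,-0.5412)
solve A·x = −loads:
  F[0-1] = -430.4023 N (compression)
  F[0-2] = +1000.2295 N (tension)
  F[1-2] = -1189.4499 N (compression)
  Rx@0 = -649.0700 N
  Ry@0 = +248.8637 N
  Ry@2 = +643.6863 N

-430.402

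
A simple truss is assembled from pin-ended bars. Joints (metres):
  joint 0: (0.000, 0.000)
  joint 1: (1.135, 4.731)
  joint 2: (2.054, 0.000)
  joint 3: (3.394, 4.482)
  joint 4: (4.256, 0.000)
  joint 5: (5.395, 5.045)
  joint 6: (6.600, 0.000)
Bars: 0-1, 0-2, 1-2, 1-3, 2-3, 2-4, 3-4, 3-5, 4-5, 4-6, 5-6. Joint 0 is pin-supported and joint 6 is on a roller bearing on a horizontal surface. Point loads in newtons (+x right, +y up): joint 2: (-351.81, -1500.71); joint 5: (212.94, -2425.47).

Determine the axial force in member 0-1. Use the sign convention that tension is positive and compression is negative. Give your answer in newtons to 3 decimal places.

-1351.010

N=7 nodes, M=11 members, R=3 reactions → 2N=14, M+R=14
member 0 (0-1): L=4.8652, (cx,cy)=(0.2333,0.9724)
member 1 (0-2): L=2.0540, (cx,cy)=(1.0000,0.0000)
member 2 (1-2): L=4.8194, (cx,cy)=(0.1907,-0.9817)
member 3 (1-3): L=2.2727, (cx,cy)=(0.9940,-0.1096)
member 4 (2-3): L=4.6780, (cx,cy)=(0.2864,0.9581)
member 5 (2-4): L=2.2020, (cx,cy)=(1.0000,0.0000)
member 6 (3-4): L=4.5641, (cx,cy)=(0.1889,-0.9820)
member 7 (3-5): L=2.0787, (cx,cy)=(0.9626,0.2708)
member 8 (4-5): L=5.1720, (cx,cy)=(0.2202,0.9754)
member 9 (4-6): L=2.3440, (cx,cy)=(1.0000,0.0000)
member 10 (5-6): L=5.1869, (cx,cy)=(0.2323,-0.9726)
solve A·x = −loads:
  F[0-1] = -1351.0101 N (compression)
  F[0-2] = +176.3037 N (tension)
  F[1-2] = +1403.7347 N (tension)
  F[1-3] = -586.3768 N (compression)
  F[2-3] = +128.1003 N (tension)
  F[2-4] = +759.0930 N (tension)
  F[3-4] = -329.0780 N (compression)
  F[3-5] = -502.7949 N (compression)
  F[4-5] = +331.2891 N (tension)
  F[4-6] = +623.9839 N (tension)
  F[5-6] = -2685.9330 N (compression)
  Rx@0 = +138.8700 N
  Ry@0 = +1313.7328 N
  Ry@6 = +2612.4472 N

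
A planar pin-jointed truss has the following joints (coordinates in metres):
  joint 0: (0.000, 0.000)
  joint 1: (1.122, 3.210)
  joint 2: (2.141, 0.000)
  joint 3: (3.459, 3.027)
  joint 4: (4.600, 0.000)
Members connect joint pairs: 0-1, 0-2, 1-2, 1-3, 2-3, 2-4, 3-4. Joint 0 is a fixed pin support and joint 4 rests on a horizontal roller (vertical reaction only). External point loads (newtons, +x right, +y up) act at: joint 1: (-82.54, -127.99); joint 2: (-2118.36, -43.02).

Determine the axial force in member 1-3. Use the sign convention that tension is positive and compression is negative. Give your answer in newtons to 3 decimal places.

5.009

N=5 nodes, M=7 members, R=3 reactions → 2N=10, M+R=10
member 0 (0-1): L=3.4004, (cx,cy)=(0.3300,0.9440)
member 1 (0-2): L=2.1410, (cx,cy)=(1.0000,0.0000)
member 2 (1-2): L=3.3679, (cx,cy)=(0.3026,-0.9531)
member 3 (1-3): L=2.3442, (cx,cy)=(0.9969,-0.0781)
member 4 (2-3): L=3.3015, (cx,cy)=(0.3992,0.9169)
member 5 (2-4): L=2.4590, (cx,cy)=(1.0000,0.0000)
member 6 (3-4): L=3.2349, (cx,cy)=(0.3527,-0.9357)
solve A·x = −loads:
  F[0-1] = -187.8897 N (compression)
  F[0-2] = -2138.9044 N (compression)
  F[1-2] = +51.3950 N (tension)
  F[1-3] = +5.0093 N (tension)
  F[2-3] = -6.5071 N (compression)
  F[2-4] = -2.3963 N (compression)
  F[3-4] = +6.7938 N (tension)
  Rx@0 = +2200.9000 N
  Ry@0 = +177.3671 N
  Ry@4 = -6.3571 N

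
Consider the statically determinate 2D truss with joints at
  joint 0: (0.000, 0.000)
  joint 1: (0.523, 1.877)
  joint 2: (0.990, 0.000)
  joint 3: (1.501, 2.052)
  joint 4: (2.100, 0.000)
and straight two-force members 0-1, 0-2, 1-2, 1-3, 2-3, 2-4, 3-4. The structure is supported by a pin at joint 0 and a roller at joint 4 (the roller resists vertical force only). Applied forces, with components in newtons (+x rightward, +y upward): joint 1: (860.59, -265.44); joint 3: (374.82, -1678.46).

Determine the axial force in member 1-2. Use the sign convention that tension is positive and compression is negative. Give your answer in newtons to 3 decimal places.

-842.517

N=5 nodes, M=7 members, R=3 reactions → 2N=10, M+R=10
member 0 (0-1): L=1.9485, (cx,cy)=(0.2684,0.9633)
member 1 (0-2): L=0.9900, (cx,cy)=(1.0000,0.0000)
member 2 (1-2): L=1.9342, (cx,cy)=(0.2414,-0.9704)
member 3 (1-3): L=0.9935, (cx,cy)=(0.9844,0.1761)
member 4 (2-3): L=2.1147, (cx,cy)=(0.2416,0.9704)
member 5 (2-4): L=1.1100, (cx,cy)=(1.0000,0.0000)
member 6 (3-4): L=2.1376, (cx,cy)=(0.2802,-0.9599)
solve A·x = −loads:
  F[0-1] = +474.7852 N (tension)
  F[0-2] = +1107.9722 N (tension)
  F[1-2] = -842.5169 N (compression)
  F[1-3] = -538.1482 N (compression)
  F[2-3] = +842.5612 N (tension)
  F[2-4] = +700.9534 N (tension)
  F[3-4] = -2501.4792 N (compression)
  Rx@0 = -1235.4100 N
  Ry@0 = -457.3627 N
  Ry@4 = +2401.2627 N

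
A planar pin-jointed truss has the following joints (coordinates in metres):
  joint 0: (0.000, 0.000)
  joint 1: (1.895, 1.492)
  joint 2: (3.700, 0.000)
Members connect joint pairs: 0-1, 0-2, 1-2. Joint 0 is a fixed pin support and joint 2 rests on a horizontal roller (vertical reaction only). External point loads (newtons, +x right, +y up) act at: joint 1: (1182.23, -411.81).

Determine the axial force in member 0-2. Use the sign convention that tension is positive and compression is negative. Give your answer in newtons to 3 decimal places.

831.897

N=3 nodes, M=3 members, R=3 reactions → 2N=6, M+R=6
member 0 (0-1): L=2.4119, (cx,cy)=(0.7857,0.6186)
member 1 (0-2): L=3.7000, (cx,cy)=(1.0000,0.0000)
member 2 (1-2): L=2.3418, (cx,cy)=(0.7708,-0.6371)
solve A·x = −loads:
  F[0-1] = +445.8874 N (tension)
  F[0-2] = +831.8966 N (tension)
  F[1-2] = -1079.3055 N (compression)
  Rx@0 = -1182.2300 N
  Ry@0 = -275.8298 N
  Ry@2 = +687.6398 N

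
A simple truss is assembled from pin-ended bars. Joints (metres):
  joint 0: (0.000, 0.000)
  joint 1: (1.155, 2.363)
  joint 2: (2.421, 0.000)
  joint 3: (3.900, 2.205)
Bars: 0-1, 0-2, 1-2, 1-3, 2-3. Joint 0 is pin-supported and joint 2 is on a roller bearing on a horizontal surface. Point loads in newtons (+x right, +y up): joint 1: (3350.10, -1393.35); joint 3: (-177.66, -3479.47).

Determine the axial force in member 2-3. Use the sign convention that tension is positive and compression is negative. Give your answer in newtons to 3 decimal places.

N=4 nodes, M=5 members, R=3 reactions → 2N=8, M+R=8
member 0 (0-1): L=2.6302, (cx,cy)=(0.4391,0.8984)
member 1 (0-2): L=2.4210, (cx,cy)=(1.0000,0.0000)
member 2 (1-2): L=2.6808, (cx,cy)=(0.4723,-0.8815)
member 3 (1-3): L=2.7495, (cx,cy)=(0.9983,-0.0575)
member 4 (2-3): L=2.6551, (cx,cy)=(0.5570,0.8305)
solve A·x = −loads:
  F[0-1] = +5014.3969 N (tension)
  F[0-2] = +970.4422 N (tension)
  F[1-2] = -6827.1526 N (compression)
  F[1-3] = +2079.4737 N (tension)
  F[2-3] = -4045.8107 N (compression)
  Rx@0 = -3172.4400 N
  Ry@0 = -4505.0397 N
  Ry@2 = +9377.8597 N

-4045.811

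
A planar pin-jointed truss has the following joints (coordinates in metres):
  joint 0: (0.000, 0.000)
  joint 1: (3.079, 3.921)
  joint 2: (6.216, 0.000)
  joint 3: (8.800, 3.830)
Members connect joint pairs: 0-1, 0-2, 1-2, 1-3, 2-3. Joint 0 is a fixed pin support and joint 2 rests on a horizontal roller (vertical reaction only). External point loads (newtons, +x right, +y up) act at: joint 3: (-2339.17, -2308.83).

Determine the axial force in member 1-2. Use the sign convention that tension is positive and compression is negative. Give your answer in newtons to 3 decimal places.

N=4 nodes, M=5 members, R=3 reactions → 2N=8, M+R=8
member 0 (0-1): L=4.9854, (cx,cy)=(0.6176,0.7865)
member 1 (0-2): L=6.2160, (cx,cy)=(1.0000,0.0000)
member 2 (1-2): L=5.0215, (cx,cy)=(0.6247,-0.7808)
member 3 (1-3): L=5.7217, (cx,cy)=(0.9999,-0.0159)
member 4 (2-3): L=4.6202, (cx,cy)=(0.5593,0.8290)
solve A·x = −loads:
  F[0-1] = -612.2120 N (compression)
  F[0-2] = -1961.0678 N (compression)
  F[1-2] = +632.3861 N (tension)
  F[1-3] = -773.2638 N (compression)
  F[2-3] = -2800.0008 N (compression)
  Rx@0 = +2339.1700 N
  Ry@0 = +481.5001 N
  Ry@2 = +1827.3299 N

632.386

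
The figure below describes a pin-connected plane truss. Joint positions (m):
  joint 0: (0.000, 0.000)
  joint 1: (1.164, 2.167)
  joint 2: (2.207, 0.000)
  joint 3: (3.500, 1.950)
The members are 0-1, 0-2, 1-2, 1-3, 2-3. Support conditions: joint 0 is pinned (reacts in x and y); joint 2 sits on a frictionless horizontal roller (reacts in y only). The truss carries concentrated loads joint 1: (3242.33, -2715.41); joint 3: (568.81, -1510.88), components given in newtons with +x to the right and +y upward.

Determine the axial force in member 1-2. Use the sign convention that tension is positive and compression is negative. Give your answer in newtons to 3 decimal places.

-6815.167

N=4 nodes, M=5 members, R=3 reactions → 2N=8, M+R=8
member 0 (0-1): L=2.4598, (cx,cy)=(0.4732,0.8810)
member 1 (0-2): L=2.2070, (cx,cy)=(1.0000,0.0000)
member 2 (1-2): L=2.4049, (cx,cy)=(0.4337,-0.9011)
member 3 (1-3): L=2.3461, (cx,cy)=(0.9957,-0.0925)
member 4 (2-3): L=2.3397, (cx,cy)=(0.5526,0.8334)
solve A·x = −loads:
  F[0-1] = +3732.3642 N (tension)
  F[0-2] = +2044.9756 N (tension)
  F[1-2] = -6815.1670 N (compression)
  F[1-3] = +1485.8781 N (tension)
  F[2-3] = -1647.9431 N (compression)
  Rx@0 = -3811.1400 N
  Ry@0 = -3288.0398 N
  Ry@2 = +7514.3298 N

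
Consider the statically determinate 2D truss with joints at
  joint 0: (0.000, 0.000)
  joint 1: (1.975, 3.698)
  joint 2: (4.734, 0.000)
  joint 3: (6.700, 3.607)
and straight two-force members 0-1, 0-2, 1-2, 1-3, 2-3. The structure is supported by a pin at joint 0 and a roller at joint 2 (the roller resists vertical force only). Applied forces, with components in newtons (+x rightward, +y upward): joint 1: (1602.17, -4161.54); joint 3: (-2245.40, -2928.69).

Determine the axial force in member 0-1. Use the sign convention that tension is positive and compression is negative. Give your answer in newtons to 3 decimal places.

-1891.437

N=4 nodes, M=5 members, R=3 reactions → 2N=8, M+R=8
member 0 (0-1): L=4.1924, (cx,cy)=(0.4711,0.8821)
member 1 (0-2): L=4.7340, (cx,cy)=(1.0000,0.0000)
member 2 (1-2): L=4.6138, (cx,cy)=(0.5980,-0.8015)
member 3 (1-3): L=4.7259, (cx,cy)=(0.9998,-0.0193)
member 4 (2-3): L=4.1080, (cx,cy)=(0.4786,0.8780)
solve A·x = −loads:
  F[0-1] = -1891.4368 N (compression)
  F[0-2] = +247.8178 N (tension)
  F[1-2] = -3095.1309 N (compression)
  F[1-3] = -642.4897 N (compression)
  F[2-3] = -3349.5592 N (compression)
  Rx@0 = +643.2300 N
  Ry@0 = +1668.4025 N
  Ry@2 = +5421.8275 N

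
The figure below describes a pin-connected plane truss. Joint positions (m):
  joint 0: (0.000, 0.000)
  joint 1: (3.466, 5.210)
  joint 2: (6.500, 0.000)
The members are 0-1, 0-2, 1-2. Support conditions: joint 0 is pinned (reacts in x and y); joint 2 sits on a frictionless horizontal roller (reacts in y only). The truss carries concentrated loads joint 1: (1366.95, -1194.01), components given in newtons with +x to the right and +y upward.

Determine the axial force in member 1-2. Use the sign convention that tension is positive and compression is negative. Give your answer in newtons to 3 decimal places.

-2004.678

N=3 nodes, M=3 members, R=3 reactions → 2N=6, M+R=6
member 0 (0-1): L=6.2576, (cx,cy)=(0.5539,0.8326)
member 1 (0-2): L=6.5000, (cx,cy)=(1.0000,0.0000)
member 2 (1-2): L=6.0290, (cx,cy)=(0.5032,-0.8642)
solve A·x = −loads:
  F[0-1] = +646.5792 N (tension)
  F[0-2] = +1008.8172 N (tension)
  F[1-2] = -2004.6781 N (compression)
  Rx@0 = -1366.9500 N
  Ry@0 = -538.3359 N
  Ry@2 = +1732.3459 N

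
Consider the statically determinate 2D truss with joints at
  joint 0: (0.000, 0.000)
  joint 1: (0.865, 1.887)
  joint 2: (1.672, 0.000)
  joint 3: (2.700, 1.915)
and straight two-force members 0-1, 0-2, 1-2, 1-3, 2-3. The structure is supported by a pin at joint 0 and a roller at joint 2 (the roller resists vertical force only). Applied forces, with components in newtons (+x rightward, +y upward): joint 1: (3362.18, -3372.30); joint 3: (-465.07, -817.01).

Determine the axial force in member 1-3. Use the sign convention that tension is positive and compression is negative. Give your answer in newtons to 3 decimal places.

N=4 nodes, M=5 members, R=3 reactions → 2N=8, M+R=8
member 0 (0-1): L=2.0758, (cx,cy)=(0.4167,0.9090)
member 1 (0-2): L=1.6720, (cx,cy)=(1.0000,0.0000)
member 2 (1-2): L=2.0523, (cx,cy)=(0.3932,-0.9194)
member 3 (1-3): L=1.8352, (cx,cy)=(0.9999,0.0153)
member 4 (2-3): L=2.1735, (cx,cy)=(0.4730,0.8811)
solve A·x = −loads:
  F[0-1] = +2350.3006 N (tension)
  F[0-2] = +1917.7292 N (tension)
  F[1-2] = -5991.8933 N (compression)
  F[1-3] = -26.7089 N (compression)
  F[2-3] = -926.8240 N (compression)
  Rx@0 = -2897.1100 N
  Ry@0 = -2136.5220 N
  Ry@2 = +6325.8320 N

-26.709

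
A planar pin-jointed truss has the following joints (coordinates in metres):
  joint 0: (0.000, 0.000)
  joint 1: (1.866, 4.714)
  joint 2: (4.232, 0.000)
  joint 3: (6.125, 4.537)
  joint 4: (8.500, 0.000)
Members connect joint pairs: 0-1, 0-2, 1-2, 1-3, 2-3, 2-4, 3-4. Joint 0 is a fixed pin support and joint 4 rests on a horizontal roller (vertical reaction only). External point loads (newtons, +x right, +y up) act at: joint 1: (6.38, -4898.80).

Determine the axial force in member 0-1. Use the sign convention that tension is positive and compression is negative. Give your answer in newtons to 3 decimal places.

-4108.212

N=5 nodes, M=7 members, R=3 reactions → 2N=10, M+R=10
member 0 (0-1): L=5.0699, (cx,cy)=(0.3681,0.9298)
member 1 (0-2): L=4.2320, (cx,cy)=(1.0000,0.0000)
member 2 (1-2): L=5.2744, (cx,cy)=(0.4486,-0.8937)
member 3 (1-3): L=4.2627, (cx,cy)=(0.9991,-0.0415)
member 4 (2-3): L=4.9161, (cx,cy)=(0.3851,0.9229)
member 5 (2-4): L=4.2680, (cx,cy)=(1.0000,0.0000)
member 6 (3-4): L=5.1210, (cx,cy)=(0.4638,-0.8860)
solve A·x = −loads:
  F[0-1] = -4108.2119 N (compression)
  F[0-2] = +1518.4302 N (tension)
  F[1-2] = -1160.8538 N (compression)
  F[1-3] = -998.5578 N (compression)
  F[2-3] = +1124.1918 N (tension)
  F[2-4] = +564.8118 N (tension)
  F[3-4] = -1217.8614 N (compression)
  Rx@0 = -6.3800 N
  Ry@0 = +3819.8310 N
  Ry@4 = +1078.9690 N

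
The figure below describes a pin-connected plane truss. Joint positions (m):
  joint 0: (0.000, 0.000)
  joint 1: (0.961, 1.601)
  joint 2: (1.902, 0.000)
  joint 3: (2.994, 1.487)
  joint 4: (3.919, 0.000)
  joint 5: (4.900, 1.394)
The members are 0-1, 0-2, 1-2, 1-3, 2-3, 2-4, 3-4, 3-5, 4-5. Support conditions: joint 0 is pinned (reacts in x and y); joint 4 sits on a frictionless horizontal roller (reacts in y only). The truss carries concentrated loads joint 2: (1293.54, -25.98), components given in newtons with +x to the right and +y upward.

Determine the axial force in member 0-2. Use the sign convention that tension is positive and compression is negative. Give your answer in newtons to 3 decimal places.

N=6 nodes, M=9 members, R=3 reactions → 2N=12, M+R=12
member 0 (0-1): L=1.8673, (cx,cy)=(0.5147,0.8574)
member 1 (0-2): L=1.9020, (cx,cy)=(1.0000,0.0000)
member 2 (1-2): L=1.8571, (cx,cy)=(0.5067,-0.8621)
member 3 (1-3): L=2.0362, (cx,cy)=(0.9984,-0.0560)
member 4 (2-3): L=1.8449, (cx,cy)=(0.5919,0.8060)
member 5 (2-4): L=2.0170, (cx,cy)=(1.0000,0.0000)
member 6 (3-4): L=1.7512, (cx,cy)=(0.5282,-0.8491)
member 7 (3-5): L=1.9083, (cx,cy)=(0.9988,-0.0487)
member 8 (4-5): L=1.7046, (cx,cy)=(0.5755,0.8178)
solve A·x = −loads:
  F[0-1] = -15.5951 N (compression)
  F[0-2] = +1301.5660 N (tension)
  F[1-2] = +16.5782 N (tension)
  F[1-3] = -16.4523 N (compression)
  F[2-3] = +14.5007 N (tension)
  F[2-4] = +7.8434 N (tension)
  F[3-4] = -14.8493 N (compression)
  F[3-5] = -0.0000 N (tension)
  F[4-5] = +0.0000 N (tension)
  Rx@0 = -1293.5400 N
  Ry@0 = +13.3712 N
  Ry@4 = +12.6088 N

1301.566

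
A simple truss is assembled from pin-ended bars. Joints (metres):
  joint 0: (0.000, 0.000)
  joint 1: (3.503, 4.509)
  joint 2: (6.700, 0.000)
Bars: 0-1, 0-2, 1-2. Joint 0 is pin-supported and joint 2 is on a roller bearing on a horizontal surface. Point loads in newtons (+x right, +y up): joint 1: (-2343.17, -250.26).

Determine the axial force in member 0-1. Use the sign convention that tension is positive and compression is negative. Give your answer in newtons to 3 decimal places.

-2148.096

N=3 nodes, M=3 members, R=3 reactions → 2N=6, M+R=6
member 0 (0-1): L=5.7098, (cx,cy)=(0.6135,0.7897)
member 1 (0-2): L=6.7000, (cx,cy)=(1.0000,0.0000)
member 2 (1-2): L=5.5274, (cx,cy)=(0.5784,-0.8158)
solve A·x = −loads:
  F[0-1] = -2148.0962 N (compression)
  F[0-2] = -1025.3043 N (compression)
  F[1-2] = +1772.6753 N (tension)
  Rx@0 = +2343.1700 N
  Ry@0 = +1696.3335 N
  Ry@2 = -1446.0735 N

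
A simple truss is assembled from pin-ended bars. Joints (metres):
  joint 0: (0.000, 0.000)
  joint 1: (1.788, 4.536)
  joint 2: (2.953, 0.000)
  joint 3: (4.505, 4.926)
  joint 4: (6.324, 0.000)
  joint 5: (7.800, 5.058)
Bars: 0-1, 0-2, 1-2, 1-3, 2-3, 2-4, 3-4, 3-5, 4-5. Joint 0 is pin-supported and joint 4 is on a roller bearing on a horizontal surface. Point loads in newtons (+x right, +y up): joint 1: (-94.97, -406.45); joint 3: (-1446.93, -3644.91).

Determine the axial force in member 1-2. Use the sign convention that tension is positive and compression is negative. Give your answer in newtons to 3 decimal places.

1990.361

N=6 nodes, M=9 members, R=3 reactions → 2N=12, M+R=12
member 0 (0-1): L=4.8757, (cx,cy)=(0.3667,0.9303)
member 1 (0-2): L=2.9530, (cx,cy)=(1.0000,0.0000)
member 2 (1-2): L=4.6832, (cx,cy)=(0.2488,-0.9686)
member 3 (1-3): L=2.7448, (cx,cy)=(0.9899,0.1421)
member 4 (2-3): L=5.1647, (cx,cy)=(0.3005,0.9538)
member 5 (2-4): L=3.3710, (cx,cy)=(1.0000,0.0000)
member 6 (3-4): L=5.2511, (cx,cy)=(0.3464,-0.9381)
member 7 (3-5): L=3.2976, (cx,cy)=(0.9992,0.0400)
member 8 (4-5): L=5.2690, (cx,cy)=(0.2801,0.9600)
solve A·x = −loads:
  F[0-1] = -2724.9643 N (compression)
  F[0-2] = -542.6060 N (compression)
  F[1-2] = +1990.3611 N (tension)
  F[1-3] = -1413.7910 N (compression)
  F[2-3] = -2021.2115 N (compression)
  F[2-4] = +559.8939 N (tension)
  F[3-4] = -1616.3106 N (compression)
  F[3-5] = -0.0000 N (compression)
  F[4-5] = +0.0000 N (tension)
  Rx@0 = +1541.9000 N
  Ry@0 = +2535.1217 N
  Ry@4 = +1516.2383 N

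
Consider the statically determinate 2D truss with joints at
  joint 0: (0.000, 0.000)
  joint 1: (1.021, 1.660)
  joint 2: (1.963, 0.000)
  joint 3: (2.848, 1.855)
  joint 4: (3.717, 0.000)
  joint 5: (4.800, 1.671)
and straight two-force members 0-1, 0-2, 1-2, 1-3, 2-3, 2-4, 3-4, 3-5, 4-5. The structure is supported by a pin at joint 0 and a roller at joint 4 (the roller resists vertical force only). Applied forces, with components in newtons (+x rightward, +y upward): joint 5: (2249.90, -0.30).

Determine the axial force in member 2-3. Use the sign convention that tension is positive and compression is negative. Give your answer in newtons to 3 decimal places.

N=6 nodes, M=9 members, R=3 reactions → 2N=12, M+R=12
member 0 (0-1): L=1.9489, (cx,cy)=(0.5239,0.8518)
member 1 (0-2): L=1.9630, (cx,cy)=(1.0000,0.0000)
member 2 (1-2): L=1.9087, (cx,cy)=(0.4935,-0.8697)
member 3 (1-3): L=1.8374, (cx,cy)=(0.9944,0.1061)
member 4 (2-3): L=2.0553, (cx,cy)=(0.4306,0.9025)
member 5 (2-4): L=1.7540, (cx,cy)=(1.0000,0.0000)
member 6 (3-4): L=2.0485, (cx,cy)=(0.4242,-0.9056)
member 7 (3-5): L=1.9607, (cx,cy)=(0.9956,-0.0938)
member 8 (4-5): L=1.9913, (cx,cy)=(0.5439,0.8392)
solve A·x = −loads:
  F[0-1] = +1187.5622 N (tension)
  F[0-2] = +1627.7397 N (tension)
  F[1-2] = -1024.6529 N (compression)
  F[1-3] = +1134.2748 N (tension)
  F[2-3] = +987.3891 N (tension)
  F[2-4] = +696.8669 N (tension)
  F[3-4] = -1337.7722 N (compression)
  F[3-5] = +2129.9445 N (tension)
  F[4-5] = +237.8403 N (tension)
  Rx@0 = -2249.9000 N
  Ry@0 = -1011.5437 N
  Ry@4 = +1011.8437 N

987.389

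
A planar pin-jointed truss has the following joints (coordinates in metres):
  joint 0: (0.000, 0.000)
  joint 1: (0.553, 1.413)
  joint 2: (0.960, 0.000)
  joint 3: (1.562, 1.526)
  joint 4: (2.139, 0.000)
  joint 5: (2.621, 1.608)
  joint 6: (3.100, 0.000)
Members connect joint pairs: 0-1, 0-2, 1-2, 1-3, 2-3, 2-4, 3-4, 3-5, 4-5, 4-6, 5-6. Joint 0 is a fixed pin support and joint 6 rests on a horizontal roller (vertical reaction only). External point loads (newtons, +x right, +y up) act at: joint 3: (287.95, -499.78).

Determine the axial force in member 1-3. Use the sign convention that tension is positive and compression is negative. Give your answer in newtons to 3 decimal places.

-70.341

N=7 nodes, M=11 members, R=3 reactions → 2N=14, M+R=14
member 0 (0-1): L=1.5174, (cx,cy)=(0.3644,0.9312)
member 1 (0-2): L=0.9600, (cx,cy)=(1.0000,0.0000)
member 2 (1-2): L=1.4704, (cx,cy)=(0.2768,-0.9609)
member 3 (1-3): L=1.0153, (cx,cy)=(0.9938,0.1113)
member 4 (2-3): L=1.6405, (cx,cy)=(0.3670,0.9302)
member 5 (2-4): L=1.1790, (cx,cy)=(1.0000,0.0000)
member 6 (3-4): L=1.6314, (cx,cy)=(0.3537,-0.9354)
member 7 (3-5): L=1.0622, (cx,cy)=(0.9970,0.0772)
member 8 (4-5): L=1.6787, (cx,cy)=(0.2871,0.9579)
member 9 (4-6): L=0.9610, (cx,cy)=(1.0000,0.0000)
member 10 (5-6): L=1.6778, (cx,cy)=(0.2855,-0.9584)
solve A·x = −loads:
  F[0-1] = -114.0539 N (compression)
  F[0-2] = +329.5168 N (tension)
  F[1-2] = +102.3808 N (tension)
  F[1-3] = -70.3415 N (compression)
  F[2-3] = -105.7596 N (compression)
  F[2-4] = +396.6653 N (tension)
  F[3-4] = -440.6990 N (compression)
  F[3-5] = -241.5220 N (compression)
  F[4-5] = +430.3366 N (tension)
  F[4-6] = +117.2389 N (tension)
  F[5-6] = -410.6611 N (compression)
  Rx@0 = -287.9500 N
  Ry@0 = +106.2097 N
  Ry@6 = +393.5703 N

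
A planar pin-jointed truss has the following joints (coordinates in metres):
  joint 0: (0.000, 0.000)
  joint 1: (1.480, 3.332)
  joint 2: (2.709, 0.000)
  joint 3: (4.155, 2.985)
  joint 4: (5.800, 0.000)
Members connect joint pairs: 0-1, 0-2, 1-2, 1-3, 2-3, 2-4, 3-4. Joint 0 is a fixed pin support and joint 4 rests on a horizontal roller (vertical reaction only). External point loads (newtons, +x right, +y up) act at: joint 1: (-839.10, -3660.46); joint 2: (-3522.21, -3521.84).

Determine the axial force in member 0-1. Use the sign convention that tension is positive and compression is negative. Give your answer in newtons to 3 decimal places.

-5564.445

N=5 nodes, M=7 members, R=3 reactions → 2N=10, M+R=10
member 0 (0-1): L=3.6459, (cx,cy)=(0.4059,0.9139)
member 1 (0-2): L=2.7090, (cx,cy)=(1.0000,0.0000)
member 2 (1-2): L=3.5514, (cx,cy)=(0.3461,-0.9382)
member 3 (1-3): L=2.6974, (cx,cy)=(0.9917,-0.1286)
member 4 (2-3): L=3.3168, (cx,cy)=(0.4360,0.9000)
member 5 (2-4): L=3.0910, (cx,cy)=(1.0000,0.0000)
member 6 (3-4): L=3.4083, (cx,cy)=(0.4827,-0.8758)
solve A·x = −loads:
  F[0-1] = -5564.4455 N (compression)
  F[0-2] = -2102.5076 N (compression)
  F[1-2] = +1801.2092 N (tension)
  F[1-3] = -2060.1421 N (compression)
  F[2-3] = +2035.5484 N (tension)
  F[2-4] = +1155.6013 N (tension)
  F[3-4] = -2394.2808 N (compression)
  Rx@0 = +4361.3100 N
  Ry@0 = +5085.3579 N
  Ry@4 = +2096.9421 N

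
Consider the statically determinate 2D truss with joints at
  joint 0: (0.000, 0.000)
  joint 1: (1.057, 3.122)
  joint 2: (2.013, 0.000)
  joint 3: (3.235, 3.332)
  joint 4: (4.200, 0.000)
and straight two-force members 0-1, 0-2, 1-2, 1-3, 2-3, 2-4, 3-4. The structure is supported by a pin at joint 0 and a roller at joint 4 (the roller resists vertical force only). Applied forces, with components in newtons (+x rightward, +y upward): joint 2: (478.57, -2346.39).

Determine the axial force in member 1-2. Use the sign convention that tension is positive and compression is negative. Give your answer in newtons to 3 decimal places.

1200.637

N=5 nodes, M=7 members, R=3 reactions → 2N=10, M+R=10
member 0 (0-1): L=3.2961, (cx,cy)=(0.3207,0.9472)
member 1 (0-2): L=2.0130, (cx,cy)=(1.0000,0.0000)
member 2 (1-2): L=3.2651, (cx,cy)=(0.2928,-0.9562)
member 3 (1-3): L=2.1881, (cx,cy)=(0.9954,0.0960)
member 4 (2-3): L=3.5490, (cx,cy)=(0.3443,0.9389)
member 5 (2-4): L=2.1870, (cx,cy)=(1.0000,0.0000)
member 6 (3-4): L=3.4689, (cx,cy)=(0.2782,-0.9605)
solve A·x = −loads:
  F[0-1] = -1289.9246 N (compression)
  F[0-2] = +892.2283 N (tension)
  F[1-2] = +1200.6367 N (tension)
  F[1-3] = -768.7465 N (compression)
  F[2-3] = +1276.4212 N (tension)
  F[2-4] = +325.6994 N (tension)
  F[3-4] = -1170.8055 N (compression)
  Rx@0 = -478.5700 N
  Ry@0 = +1221.7988 N
  Ry@4 = +1124.5912 N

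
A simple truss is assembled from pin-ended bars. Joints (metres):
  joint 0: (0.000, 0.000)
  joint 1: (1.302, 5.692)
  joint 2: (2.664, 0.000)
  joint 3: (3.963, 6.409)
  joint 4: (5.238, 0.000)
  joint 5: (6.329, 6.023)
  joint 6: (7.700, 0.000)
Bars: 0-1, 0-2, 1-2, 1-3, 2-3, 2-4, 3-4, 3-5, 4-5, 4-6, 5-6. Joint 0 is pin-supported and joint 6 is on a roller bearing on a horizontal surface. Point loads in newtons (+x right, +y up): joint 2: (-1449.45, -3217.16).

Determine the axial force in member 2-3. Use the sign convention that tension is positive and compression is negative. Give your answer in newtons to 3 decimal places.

N=7 nodes, M=11 members, R=3 reactions → 2N=14, M+R=14
member 0 (0-1): L=5.8390, (cx,cy)=(0.2230,0.9748)
member 1 (0-2): L=2.6640, (cx,cy)=(1.0000,0.0000)
member 2 (1-2): L=5.8527, (cx,cy)=(0.2327,-0.9725)
member 3 (1-3): L=2.7559, (cx,cy)=(0.9656,0.2602)
member 4 (2-3): L=6.5393, (cx,cy)=(0.1986,0.9801)
member 5 (2-4): L=2.5740, (cx,cy)=(1.0000,0.0000)
member 6 (3-4): L=6.5346, (cx,cy)=(0.1951,-0.9808)
member 7 (3-5): L=2.3973, (cx,cy)=(0.9870,-0.1610)
member 8 (4-5): L=6.1210, (cx,cy)=(0.1782,0.9840)
member 9 (4-6): L=2.4620, (cx,cy)=(1.0000,0.0000)
member 10 (5-6): L=6.1771, (cx,cy)=(0.2219,-0.9751)
solve A·x = −loads:
  F[0-1] = -2158.4509 N (compression)
  F[0-2] = -968.1523 N (compression)
  F[1-2] = +1907.1942 N (tension)
  F[1-3] = -958.1227 N (compression)
  F[2-3] = +1390.0283 N (tension)
  F[2-4] = +649.0064 N (tension)
  F[3-4] = -1061.3560 N (compression)
  F[3-5] = -447.7619 N (compression)
  F[4-5] = +1057.8968 N (tension)
  F[4-6] = +253.3616 N (tension)
  F[5-6] = -1141.5257 N (compression)
  Rx@0 = +1449.4500 N
  Ry@0 = +2104.1062 N
  Ry@6 = +1113.0538 N

1390.028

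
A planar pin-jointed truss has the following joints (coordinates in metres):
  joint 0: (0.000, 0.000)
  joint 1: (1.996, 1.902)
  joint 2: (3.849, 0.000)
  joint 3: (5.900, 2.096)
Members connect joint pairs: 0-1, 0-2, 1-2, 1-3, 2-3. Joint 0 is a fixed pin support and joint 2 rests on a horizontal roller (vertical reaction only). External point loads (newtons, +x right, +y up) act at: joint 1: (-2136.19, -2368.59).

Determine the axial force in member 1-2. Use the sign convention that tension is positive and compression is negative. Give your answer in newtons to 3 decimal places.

N=4 nodes, M=5 members, R=3 reactions → 2N=8, M+R=8
member 0 (0-1): L=2.7571, (cx,cy)=(0.7239,0.6899)
member 1 (0-2): L=3.8490, (cx,cy)=(1.0000,0.0000)
member 2 (1-2): L=2.6554, (cx,cy)=(0.6978,-0.7163)
member 3 (1-3): L=3.9088, (cx,cy)=(0.9988,0.0496)
member 4 (2-3): L=2.9325, (cx,cy)=(0.6994,0.7147)
solve A·x = −loads:
  F[0-1] = -3183.1398 N (compression)
  F[0-2] = +168.2382 N (tension)
  F[1-2] = -241.0910 N (compression)
  F[1-3] = +0.0000 N (tension)
  F[2-3] = -0.0000 N (compression)
  Rx@0 = +2136.1900 N
  Ry@0 = +2195.9030 N
  Ry@2 = +172.6870 N

-241.091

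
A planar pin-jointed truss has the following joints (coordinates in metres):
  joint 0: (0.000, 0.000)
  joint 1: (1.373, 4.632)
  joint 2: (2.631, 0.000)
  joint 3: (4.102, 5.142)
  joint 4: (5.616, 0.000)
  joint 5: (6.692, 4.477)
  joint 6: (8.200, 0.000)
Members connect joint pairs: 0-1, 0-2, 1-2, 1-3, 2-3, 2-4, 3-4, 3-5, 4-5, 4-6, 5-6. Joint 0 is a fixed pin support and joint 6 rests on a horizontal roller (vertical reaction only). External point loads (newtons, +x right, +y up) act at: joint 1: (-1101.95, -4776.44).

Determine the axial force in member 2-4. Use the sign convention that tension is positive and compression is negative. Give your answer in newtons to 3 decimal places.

141.298

N=7 nodes, M=11 members, R=3 reactions → 2N=14, M+R=14
member 0 (0-1): L=4.8312, (cx,cy)=(0.2842,0.9588)
member 1 (0-2): L=2.6310, (cx,cy)=(1.0000,0.0000)
member 2 (1-2): L=4.7998, (cx,cy)=(0.2621,-0.9650)
member 3 (1-3): L=2.7762, (cx,cy)=(0.9830,0.1837)
member 4 (2-3): L=5.3483, (cx,cy)=(0.2750,0.9614)
member 5 (2-4): L=2.9850, (cx,cy)=(1.0000,0.0000)
member 6 (3-4): L=5.3603, (cx,cy)=(0.2824,-0.9593)
member 7 (3-5): L=2.6740, (cx,cy)=(0.9686,-0.2487)
member 8 (4-5): L=4.6045, (cx,cy)=(0.2337,0.9723)
member 9 (4-6): L=2.5840, (cx,cy)=(1.0000,0.0000)
member 10 (5-6): L=4.7241, (cx,cy)=(0.3192,-0.9477)
solve A·x = −loads:
  F[0-1] = -4796.9381 N (compression)
  F[0-2] = +261.3112 N (tension)
  F[1-2] = -223.0022 N (compression)
  F[1-3] = -206.3756 N (compression)
  F[2-3] = +223.8396 N (tension)
  F[2-4] = +141.2982 N (tension)
  F[3-4] = -159.0234 N (compression)
  F[3-5] = -99.5084 N (compression)
  F[4-5] = +156.8923 N (tension)
  F[4-6] = +59.7188 N (tension)
  F[5-6] = -187.0826 N (compression)
  Rx@0 = +1101.9500 N
  Ry@0 = +4599.1449 N
  Ry@6 = +177.2951 N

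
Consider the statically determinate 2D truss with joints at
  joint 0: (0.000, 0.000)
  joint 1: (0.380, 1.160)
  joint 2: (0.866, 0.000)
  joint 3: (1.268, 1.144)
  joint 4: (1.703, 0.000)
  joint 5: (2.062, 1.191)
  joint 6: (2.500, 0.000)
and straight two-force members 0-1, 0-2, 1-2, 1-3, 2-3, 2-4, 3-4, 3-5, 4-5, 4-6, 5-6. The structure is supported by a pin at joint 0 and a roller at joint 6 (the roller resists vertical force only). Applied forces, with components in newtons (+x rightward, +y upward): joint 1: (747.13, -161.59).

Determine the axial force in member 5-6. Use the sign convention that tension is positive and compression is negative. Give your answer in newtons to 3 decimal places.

-395.538

N=7 nodes, M=11 members, R=3 reactions → 2N=14, M+R=14
member 0 (0-1): L=1.2207, (cx,cy)=(0.3113,0.9503)
member 1 (0-2): L=0.8660, (cx,cy)=(1.0000,0.0000)
member 2 (1-2): L=1.2577, (cx,cy)=(0.3864,-0.9223)
member 3 (1-3): L=0.8881, (cx,cy)=(0.9998,-0.0180)
member 4 (2-3): L=1.2126, (cx,cy)=(0.3315,0.9434)
member 5 (2-4): L=0.8370, (cx,cy)=(1.0000,0.0000)
member 6 (3-4): L=1.2239, (cx,cy)=(0.3554,-0.9347)
member 7 (3-5): L=0.7954, (cx,cy)=(0.9983,0.0591)
member 8 (4-5): L=1.2439, (cx,cy)=(0.2886,0.9574)
member 9 (4-6): L=0.7970, (cx,cy)=(1.0000,0.0000)
member 10 (5-6): L=1.2690, (cx,cy)=(0.3452,-0.9385)
solve A·x = −loads:
  F[0-1] = +220.6019 N (tension)
  F[0-2] = +678.4548 N (tension)
  F[1-2] = -392.2016 N (compression)
  F[1-3] = -526.9853 N (compression)
  F[2-3] = +383.4202 N (tension)
  F[2-4] = +399.7862 N (tension)
  F[3-4] = -413.1797 N (compression)
  F[3-5] = -253.3775 N (compression)
  F[4-5] = +403.3657 N (tension)
  F[4-6] = +136.5229 N (tension)
  F[5-6] = -395.5379 N (compression)
  Rx@0 = -747.1300 N
  Ry@0 = -209.6400 N
  Ry@6 = +371.2300 N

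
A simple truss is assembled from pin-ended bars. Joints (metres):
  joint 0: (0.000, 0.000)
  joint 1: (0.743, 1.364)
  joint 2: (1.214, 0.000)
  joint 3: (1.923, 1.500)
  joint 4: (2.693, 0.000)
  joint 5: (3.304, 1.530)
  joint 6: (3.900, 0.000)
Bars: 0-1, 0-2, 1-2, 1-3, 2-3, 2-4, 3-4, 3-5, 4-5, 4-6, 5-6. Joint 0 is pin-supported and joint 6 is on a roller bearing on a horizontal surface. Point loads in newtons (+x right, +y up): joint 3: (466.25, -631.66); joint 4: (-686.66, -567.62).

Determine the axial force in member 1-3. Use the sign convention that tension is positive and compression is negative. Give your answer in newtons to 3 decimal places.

-272.747

N=7 nodes, M=11 members, R=3 reactions → 2N=14, M+R=14
member 0 (0-1): L=1.5532, (cx,cy)=(0.4784,0.8782)
member 1 (0-2): L=1.2140, (cx,cy)=(1.0000,0.0000)
member 2 (1-2): L=1.4430, (cx,cy)=(0.3264,-0.9452)
member 3 (1-3): L=1.1878, (cx,cy)=(0.9934,0.1145)
member 4 (2-3): L=1.6591, (cx,cy)=(0.4273,0.9041)
member 5 (2-4): L=1.4790, (cx,cy)=(1.0000,0.0000)
member 6 (3-4): L=1.6861, (cx,cy)=(0.4567,-0.8896)
member 7 (3-5): L=1.3813, (cx,cy)=(0.9998,0.0217)
member 8 (4-5): L=1.6475, (cx,cy)=(0.3709,0.9287)
member 9 (4-6): L=1.2070, (cx,cy)=(1.0000,0.0000)
member 10 (5-6): L=1.6420, (cx,cy)=(0.3630,-0.9318)
solve A·x = −loads:
  F[0-1] = -360.4640 N (compression)
  F[0-2] = -47.9800 N (compression)
  F[1-2] = +301.8502 N (tension)
  F[1-3] = -272.7465 N (compression)
  F[2-3] = -315.5855 N (compression)
  F[2-4] = +185.4035 N (tension)
  F[3-4] = -371.3589 N (compression)
  F[3-5] = -702.6379 N (compression)
  F[4-5] = +966.9501 N (tension)
  F[4-6] = +343.8619 N (tension)
  F[5-6] = -947.3427 N (compression)
  Rx@0 = +220.4100 N
  Ry@0 = +316.5472 N
  Ry@6 = +882.7328 N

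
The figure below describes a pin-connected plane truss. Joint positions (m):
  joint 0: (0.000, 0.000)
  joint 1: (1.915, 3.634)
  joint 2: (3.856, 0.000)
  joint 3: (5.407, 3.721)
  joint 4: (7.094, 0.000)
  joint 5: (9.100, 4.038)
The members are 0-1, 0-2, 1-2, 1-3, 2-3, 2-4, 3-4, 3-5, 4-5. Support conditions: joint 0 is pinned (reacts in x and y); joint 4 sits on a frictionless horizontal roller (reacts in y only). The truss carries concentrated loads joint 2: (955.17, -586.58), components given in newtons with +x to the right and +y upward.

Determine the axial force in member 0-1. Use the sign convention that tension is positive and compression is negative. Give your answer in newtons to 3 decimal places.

N=6 nodes, M=9 members, R=3 reactions → 2N=12, M+R=12
member 0 (0-1): L=4.1077, (cx,cy)=(0.4662,0.8847)
member 1 (0-2): L=3.8560, (cx,cy)=(1.0000,0.0000)
member 2 (1-2): L=4.1199, (cx,cy)=(0.4711,-0.8821)
member 3 (1-3): L=3.4931, (cx,cy)=(0.9997,0.0249)
member 4 (2-3): L=4.0313, (cx,cy)=(0.3847,0.9230)
member 5 (2-4): L=3.2380, (cx,cy)=(1.0000,0.0000)
member 6 (3-4): L=4.0856, (cx,cy)=(0.4129,-0.9108)
member 7 (3-5): L=3.7066, (cx,cy)=(0.9963,0.0855)
member 8 (4-5): L=4.5088, (cx,cy)=(0.4449,0.8956)
solve A·x = −loads:
  F[0-1] = -302.6401 N (compression)
  F[0-2] = +1096.2602 N (tension)
  F[1-2] = +295.6189 N (tension)
  F[1-3] = -280.4521 N (compression)
  F[2-3] = +352.9970 N (tension)
  F[2-4] = +144.5535 N (tension)
  F[3-4] = -350.0783 N (compression)
  F[3-5] = +0.0000 N (tension)
  F[4-5] = -0.0000 N (compression)
  Rx@0 = -955.1700 N
  Ry@0 = +267.7398 N
  Ry@4 = +318.8402 N

-302.640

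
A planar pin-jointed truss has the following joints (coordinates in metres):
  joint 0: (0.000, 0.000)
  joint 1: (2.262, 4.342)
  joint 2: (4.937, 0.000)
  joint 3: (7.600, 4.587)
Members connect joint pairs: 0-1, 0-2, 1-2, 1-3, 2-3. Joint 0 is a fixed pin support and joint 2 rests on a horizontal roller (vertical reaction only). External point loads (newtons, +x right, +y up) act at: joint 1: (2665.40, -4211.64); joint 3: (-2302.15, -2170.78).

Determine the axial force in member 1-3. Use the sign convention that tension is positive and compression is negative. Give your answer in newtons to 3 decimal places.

-1071.545

N=4 nodes, M=5 members, R=3 reactions → 2N=8, M+R=8
member 0 (0-1): L=4.8959, (cx,cy)=(0.4620,0.8869)
member 1 (0-2): L=4.9370, (cx,cy)=(1.0000,0.0000)
member 2 (1-2): L=5.0999, (cx,cy)=(0.5245,-0.8514)
member 3 (1-3): L=5.3436, (cx,cy)=(0.9989,0.0458)
member 4 (2-3): L=5.3040, (cx,cy)=(0.5021,0.8648)
solve A·x = −loads:
  F[0-1] = -1021.3942 N (compression)
  F[0-2] = +835.1560 N (tension)
  F[1-2] = -3940.5025 N (compression)
  F[1-3] = -1071.5446 N (compression)
  F[2-3] = -2453.2766 N (compression)
  Rx@0 = -363.2500 N
  Ry@0 = +905.8426 N
  Ry@2 = +5476.5774 N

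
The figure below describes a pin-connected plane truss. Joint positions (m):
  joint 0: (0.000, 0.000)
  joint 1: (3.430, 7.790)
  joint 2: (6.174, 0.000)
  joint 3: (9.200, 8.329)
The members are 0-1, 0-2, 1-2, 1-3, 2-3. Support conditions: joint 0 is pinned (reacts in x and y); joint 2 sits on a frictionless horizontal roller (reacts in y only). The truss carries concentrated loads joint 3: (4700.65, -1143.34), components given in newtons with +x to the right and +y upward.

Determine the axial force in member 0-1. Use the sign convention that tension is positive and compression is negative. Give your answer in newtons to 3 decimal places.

7541.167

N=4 nodes, M=5 members, R=3 reactions → 2N=8, M+R=8
member 0 (0-1): L=8.5117, (cx,cy)=(0.4030,0.9152)
member 1 (0-2): L=6.1740, (cx,cy)=(1.0000,0.0000)
member 2 (1-2): L=8.2592, (cx,cy)=(0.3322,-0.9432)
member 3 (1-3): L=5.7951, (cx,cy)=(0.9957,0.0930)
member 4 (2-3): L=8.8617, (cx,cy)=(0.3415,0.9399)
solve A·x = −loads:
  F[0-1] = +7541.1666 N (tension)
  F[0-2] = +1661.7497 N (tension)
  F[1-2] = -6792.9262 N (compression)
  F[1-3] = +5318.8202 N (tension)
  F[2-3] = -1742.7952 N (compression)
  Rx@0 = -4700.6500 N
  Ry@0 = -6901.7591 N
  Ry@2 = +8045.0991 N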